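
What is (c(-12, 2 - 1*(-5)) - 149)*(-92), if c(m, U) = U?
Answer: 13064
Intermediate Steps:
(c(-12, 2 - 1*(-5)) - 149)*(-92) = ((2 - 1*(-5)) - 149)*(-92) = ((2 + 5) - 149)*(-92) = (7 - 149)*(-92) = -142*(-92) = 13064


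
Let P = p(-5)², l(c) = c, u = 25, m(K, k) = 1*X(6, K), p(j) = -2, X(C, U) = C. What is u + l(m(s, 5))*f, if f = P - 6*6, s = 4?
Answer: -167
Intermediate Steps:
m(K, k) = 6 (m(K, k) = 1*6 = 6)
P = 4 (P = (-2)² = 4)
f = -32 (f = 4 - 6*6 = 4 - 1*36 = 4 - 36 = -32)
u + l(m(s, 5))*f = 25 + 6*(-32) = 25 - 192 = -167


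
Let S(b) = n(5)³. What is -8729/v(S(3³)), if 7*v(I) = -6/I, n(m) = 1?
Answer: 61103/6 ≈ 10184.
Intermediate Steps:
S(b) = 1 (S(b) = 1³ = 1)
v(I) = -6/(7*I) (v(I) = (-6/I)/7 = -6/(7*I))
-8729/v(S(3³)) = -8729/((-6/7/1)) = -8729/((-6/7*1)) = -8729/(-6/7) = -8729*(-7/6) = 61103/6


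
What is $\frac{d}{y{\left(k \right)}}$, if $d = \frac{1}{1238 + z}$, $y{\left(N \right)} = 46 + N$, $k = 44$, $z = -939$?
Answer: $\frac{1}{26910} \approx 3.7161 \cdot 10^{-5}$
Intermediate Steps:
$d = \frac{1}{299}$ ($d = \frac{1}{1238 - 939} = \frac{1}{299} \approx 0.0033445$)
$\frac{d}{y{\left(k \right)}} = \frac{1}{299 \left(46 + 44\right)} = \frac{1}{299 \cdot 90} = \frac{1}{299} \cdot \frac{1}{90} = \frac{1}{26910}$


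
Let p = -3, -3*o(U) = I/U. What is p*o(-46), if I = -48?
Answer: 24/23 ≈ 1.0435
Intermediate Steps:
o(U) = 16/U (o(U) = -(-16)/U = 16/U)
p*o(-46) = -48/(-46) = -48*(-1)/46 = -3*(-8/23) = 24/23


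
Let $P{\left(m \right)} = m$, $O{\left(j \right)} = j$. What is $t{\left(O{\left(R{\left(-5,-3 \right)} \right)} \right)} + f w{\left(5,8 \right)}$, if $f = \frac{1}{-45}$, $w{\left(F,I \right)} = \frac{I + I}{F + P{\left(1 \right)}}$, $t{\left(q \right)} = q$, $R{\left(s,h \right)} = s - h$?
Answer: $- \frac{278}{135} \approx -2.0593$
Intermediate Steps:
$w{\left(F,I \right)} = \frac{2 I}{1 + F}$ ($w{\left(F,I \right)} = \frac{I + I}{F + 1} = \frac{2 I}{1 + F}$)
$f = - \frac{1}{45} \approx -0.022222$
$t{\left(O{\left(R{\left(-5,-3 \right)} \right)} \right)} + f w{\left(5,8 \right)} = \left(-5 - -3\right) - \frac{2 \cdot 8 \frac{1}{1 + 5}}{45} = \left(-5 + 3\right) - \frac{2 \cdot 8 \cdot \frac{1}{6}}{45} = -2 - \frac{2 \cdot 8 \cdot \frac{1}{6}}{45} = -2 - \frac{8}{135} = - \frac{278}{135}$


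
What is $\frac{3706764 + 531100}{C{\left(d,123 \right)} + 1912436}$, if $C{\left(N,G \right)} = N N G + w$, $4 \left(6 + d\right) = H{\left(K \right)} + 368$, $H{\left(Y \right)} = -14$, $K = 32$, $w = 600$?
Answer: $\frac{16951456}{11000819} \approx 1.5409$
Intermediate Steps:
$d = \frac{165}{2}$ ($d = -6 + \frac{-14 + 368}{4} = -6 + \frac{1}{4} \cdot 354 = -6 + \frac{177}{2} = \frac{165}{2} \approx 82.5$)
$C{\left(N,G \right)} = 600 + G N^{2}$ ($C{\left(N,G \right)} = N N G + 600 = N^{2} G + 600 = G N^{2} + 600 = 600 + G N^{2}$)
$\frac{3706764 + 531100}{C{\left(d,123 \right)} + 1912436} = \frac{3706764 + 531100}{\left(600 + 123 \left(\frac{165}{2}\right)^{2}\right) + 1912436} = \frac{4237864}{\left(600 + 123 \cdot \frac{27225}{4}\right) + 1912436} = \frac{4237864}{\left(600 + \frac{3348675}{4}\right) + 1912436} = \frac{4237864}{\frac{3351075}{4} + 1912436} = \frac{4237864}{\frac{11000819}{4}} = 4237864 \cdot \frac{4}{11000819} = \frac{16951456}{11000819}$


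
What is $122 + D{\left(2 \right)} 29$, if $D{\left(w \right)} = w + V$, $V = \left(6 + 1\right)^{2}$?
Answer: $1601$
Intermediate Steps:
$V = 49$ ($V = 7^{2} = 49$)
$D{\left(w \right)} = 49 + w$ ($D{\left(w \right)} = w + 49 = 49 + w$)
$122 + D{\left(2 \right)} 29 = 122 + \left(49 + 2\right) 29 = 122 + 51 \cdot 29 = 122 + 1479 = 1601$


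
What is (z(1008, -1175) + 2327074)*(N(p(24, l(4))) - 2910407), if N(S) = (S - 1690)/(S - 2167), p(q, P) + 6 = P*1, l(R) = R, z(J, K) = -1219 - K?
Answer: -1632197223209970/241 ≈ -6.7726e+12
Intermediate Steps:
p(q, P) = -6 + P (p(q, P) = -6 + P*1 = -6 + P)
N(S) = (-1690 + S)/(-2167 + S)
(z(1008, -1175) + 2327074)*(N(p(24, l(4))) - 2910407) = ((-1219 - 1*(-1175)) + 2327074)*((-1690 + (-6 + 4))/(-2167 + (-6 + 4)) - 2910407) = ((-1219 + 1175) + 2327074)*((-1690 - 2)/(-2167 - 2) - 2910407) = (-44 + 2327074)*(-1692/(-2169) - 2910407) = 2327030*(-1/2169*(-1692) - 2910407) = 2327030*(188/241 - 2910407) = 2327030*(-701407899/241) = -1632197223209970/241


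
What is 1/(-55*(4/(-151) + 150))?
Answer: -151/1245530 ≈ -0.00012123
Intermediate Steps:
1/(-55*(4/(-151) + 150)) = 1/(-55*(4*(-1/151) + 150)) = 1/(-55*(-4/151 + 150)) = 1/(-55*22646/151) = 1/(-1245530/151) = -151/1245530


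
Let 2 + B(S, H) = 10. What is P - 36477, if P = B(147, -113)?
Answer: -36469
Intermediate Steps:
B(S, H) = 8 (B(S, H) = -2 + 10 = 8)
P = 8
P - 36477 = 8 - 36477 = -36469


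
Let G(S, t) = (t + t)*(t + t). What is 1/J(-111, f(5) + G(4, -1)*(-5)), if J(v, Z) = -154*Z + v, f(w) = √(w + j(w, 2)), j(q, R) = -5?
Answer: 1/2969 ≈ 0.00033681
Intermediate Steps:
G(S, t) = 4*t² (G(S, t) = (2*t)*(2*t) = 4*t²)
f(w) = √(-5 + w) (f(w) = √(w - 5) = √(-5 + w))
J(v, Z) = v - 154*Z
1/J(-111, f(5) + G(4, -1)*(-5)) = 1/(-111 - 154*(√(-5 + 5) + (4*(-1)²)*(-5))) = 1/(-111 - 154*(√0 + (4*1)*(-5))) = 1/(-111 - 154*(0 + 4*(-5))) = 1/(-111 - 154*(0 - 20)) = 1/(-111 - 154*(-20)) = 1/(-111 + 3080) = 1/2969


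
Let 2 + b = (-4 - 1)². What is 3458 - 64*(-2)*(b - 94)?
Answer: -5630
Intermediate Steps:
b = 23 (b = -2 + (-4 - 1)² = -2 + (-5)² = -2 + 25 = 23)
3458 - 64*(-2)*(b - 94) = 3458 - 64*(-2)*(23 - 94) = 3458 - (-128)*(-71) = 3458 - 1*9088 = 3458 - 9088 = -5630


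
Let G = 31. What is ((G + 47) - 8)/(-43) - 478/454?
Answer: -26167/9761 ≈ -2.6808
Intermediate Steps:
((G + 47) - 8)/(-43) - 478/454 = ((31 + 47) - 8)/(-43) - 478/454 = (78 - 8)*(-1/43) - 478*1/454 = 70*(-1/43) - 239/227 = -70/43 - 239/227 = -26167/9761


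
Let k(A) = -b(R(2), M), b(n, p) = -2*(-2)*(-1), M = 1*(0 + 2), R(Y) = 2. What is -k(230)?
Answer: -4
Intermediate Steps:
M = 2 (M = 1*2 = 2)
b(n, p) = -4 (b(n, p) = 4*(-1) = -4)
k(A) = 4 (k(A) = -1*(-4) = 4)
-k(230) = -1*4 = -4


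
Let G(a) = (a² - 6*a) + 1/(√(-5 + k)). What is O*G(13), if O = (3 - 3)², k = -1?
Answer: 0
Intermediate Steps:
O = 0 (O = 0² = 0)
G(a) = a² - 6*a - I*√6/6 (G(a) = (a² - 6*a) + 1/(√(-5 - 1)) = (a² - 6*a) + 1/(√(-6)) = (a² - 6*a) + 1/(I*√6) = (a² - 6*a) - I*√6/6 = a² - 6*a - I*√6/6)
O*G(13) = 0*(13² - 6*13 - I*√6/6) = 0*(169 - 78 - I*√6/6) = 0*(91 - I*√6/6) = 0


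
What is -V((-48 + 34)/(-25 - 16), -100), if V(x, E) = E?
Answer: 100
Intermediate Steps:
-V((-48 + 34)/(-25 - 16), -100) = -1*(-100) = 100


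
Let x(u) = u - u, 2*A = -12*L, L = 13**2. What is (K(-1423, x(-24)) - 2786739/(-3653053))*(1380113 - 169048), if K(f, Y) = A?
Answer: -4482646894218195/3653053 ≈ -1.2271e+9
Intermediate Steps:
L = 169
A = -1014 (A = (-12*169)/2 = (1/2)*(-2028) = -1014)
x(u) = 0
K(f, Y) = -1014
(K(-1423, x(-24)) - 2786739/(-3653053))*(1380113 - 169048) = (-1014 - 2786739/(-3653053))*(1380113 - 169048) = (-1014 - 2786739*(-1/3653053))*1211065 = (-1014 + 2786739/3653053)*1211065 = -3701409003/3653053*1211065 = -4482646894218195/3653053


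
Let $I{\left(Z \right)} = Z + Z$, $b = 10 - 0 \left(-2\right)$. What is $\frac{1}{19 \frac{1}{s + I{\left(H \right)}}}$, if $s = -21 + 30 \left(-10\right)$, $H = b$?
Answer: $- \frac{301}{19} \approx -15.842$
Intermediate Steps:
$b = 10$ ($b = 10 - 0 = 10 + 0 = 10$)
$H = 10$
$I{\left(Z \right)} = 2 Z$
$s = -321$ ($s = -21 - 300 = -321$)
$\frac{1}{19 \frac{1}{s + I{\left(H \right)}}} = \frac{1}{19 \frac{1}{-321 + 2 \cdot 10}} = \frac{1}{19 \frac{1}{-321 + 20}} = \frac{1}{19 \frac{1}{-301}} = \frac{1}{19 \left(- \frac{1}{301}\right)} = \frac{1}{- \frac{19}{301}} = - \frac{301}{19}$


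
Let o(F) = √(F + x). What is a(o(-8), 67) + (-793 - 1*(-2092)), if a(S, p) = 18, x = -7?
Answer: 1317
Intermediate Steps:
o(F) = √(-7 + F) (o(F) = √(F - 7) = √(-7 + F))
a(o(-8), 67) + (-793 - 1*(-2092)) = 18 + (-793 - 1*(-2092)) = 18 + (-793 + 2092) = 18 + 1299 = 1317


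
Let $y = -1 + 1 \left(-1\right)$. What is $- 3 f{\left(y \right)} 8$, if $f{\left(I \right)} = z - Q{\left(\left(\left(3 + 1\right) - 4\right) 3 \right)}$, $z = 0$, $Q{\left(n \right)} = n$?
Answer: $0$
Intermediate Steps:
$y = -2$ ($y = -1 - 1 = -2$)
$f{\left(I \right)} = 0$ ($f{\left(I \right)} = 0 - \left(\left(3 + 1\right) - 4\right) 3 = 0 - \left(4 - 4\right) 3 = 0 - 0 \cdot 3 = 0 - 0 = 0 + 0 = 0$)
$- 3 f{\left(y \right)} 8 = \left(-3\right) 0 \cdot 8 = 0 \cdot 8 = 0$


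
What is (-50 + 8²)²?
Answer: 196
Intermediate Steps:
(-50 + 8²)² = (-50 + 64)² = 14² = 196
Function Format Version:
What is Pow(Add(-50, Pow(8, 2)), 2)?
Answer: 196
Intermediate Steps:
Pow(Add(-50, Pow(8, 2)), 2) = Pow(Add(-50, 64), 2) = Pow(14, 2) = 196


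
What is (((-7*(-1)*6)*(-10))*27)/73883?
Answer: -11340/73883 ≈ -0.15349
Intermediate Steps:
(((-7*(-1)*6)*(-10))*27)/73883 = (((7*6)*(-10))*27)*(1/73883) = ((42*(-10))*27)*(1/73883) = -420*27*(1/73883) = -11340*1/73883 = -11340/73883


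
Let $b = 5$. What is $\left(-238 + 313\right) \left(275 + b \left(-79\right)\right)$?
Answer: $-9000$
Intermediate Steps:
$\left(-238 + 313\right) \left(275 + b \left(-79\right)\right) = \left(-238 + 313\right) \left(275 + 5 \left(-79\right)\right) = 75 \left(275 - 395\right) = 75 \left(-120\right) = -9000$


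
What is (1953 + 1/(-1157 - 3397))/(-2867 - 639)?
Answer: -8893961/15966324 ≈ -0.55704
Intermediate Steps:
(1953 + 1/(-1157 - 3397))/(-2867 - 639) = (1953 + 1/(-4554))/(-3506) = (1953 - 1/4554)*(-1/3506) = (8893961/4554)*(-1/3506) = -8893961/15966324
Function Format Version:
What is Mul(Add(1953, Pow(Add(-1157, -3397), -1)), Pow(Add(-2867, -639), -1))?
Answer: Rational(-8893961, 15966324) ≈ -0.55704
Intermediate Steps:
Mul(Add(1953, Pow(Add(-1157, -3397), -1)), Pow(Add(-2867, -639), -1)) = Mul(Add(1953, Pow(-4554, -1)), Pow(-3506, -1)) = Mul(Add(1953, Rational(-1, 4554)), Rational(-1, 3506)) = Mul(Rational(8893961, 4554), Rational(-1, 3506)) = Rational(-8893961, 15966324)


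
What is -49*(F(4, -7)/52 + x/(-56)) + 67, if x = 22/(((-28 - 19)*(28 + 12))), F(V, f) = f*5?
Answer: 9773119/97760 ≈ 99.971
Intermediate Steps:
F(V, f) = 5*f
x = -11/940 (x = 22/((-47*40)) = 22/(-1880) = 22*(-1/1880) = -11/940 ≈ -0.011702)
-49*(F(4, -7)/52 + x/(-56)) + 67 = -49*((5*(-7))/52 - 11/940/(-56)) + 67 = -49*(-35*1/52 - 11/940*(-1/56)) + 67 = -49*(-35/52 + 11/52640) + 67 = -49*(-460457/684320) + 67 = 3223199/97760 + 67 = 9773119/97760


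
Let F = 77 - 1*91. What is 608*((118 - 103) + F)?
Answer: 608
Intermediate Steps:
F = -14 (F = 77 - 91 = -14)
608*((118 - 103) + F) = 608*((118 - 103) - 14) = 608*(15 - 14) = 608*1 = 608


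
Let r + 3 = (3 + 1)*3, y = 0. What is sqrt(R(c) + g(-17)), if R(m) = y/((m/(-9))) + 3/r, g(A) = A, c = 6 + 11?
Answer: 5*I*sqrt(6)/3 ≈ 4.0825*I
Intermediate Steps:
c = 17
r = 9 (r = -3 + (3 + 1)*3 = -3 + 4*3 = -3 + 12 = 9)
R(m) = 1/3 (R(m) = 0/((m/(-9))) + 3/9 = 0/((m*(-1/9))) + 3*(1/9) = 0/((-m/9)) + 1/3 = 0*(-9/m) + 1/3 = 0 + 1/3 = 1/3)
sqrt(R(c) + g(-17)) = sqrt(1/3 - 17) = sqrt(-50/3) = 5*I*sqrt(6)/3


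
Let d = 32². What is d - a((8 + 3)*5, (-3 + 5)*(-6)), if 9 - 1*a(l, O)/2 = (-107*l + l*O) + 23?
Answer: -12038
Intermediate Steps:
a(l, O) = -28 + 214*l - 2*O*l (a(l, O) = 18 - 2*((-107*l + l*O) + 23) = 18 - 2*((-107*l + O*l) + 23) = 18 - 2*(23 - 107*l + O*l) = 18 + (-46 + 214*l - 2*O*l) = -28 + 214*l - 2*O*l)
d = 1024
d - a((8 + 3)*5, (-3 + 5)*(-6)) = 1024 - (-28 + 214*((8 + 3)*5) - 2*(-3 + 5)*(-6)*(8 + 3)*5) = 1024 - (-28 + 214*(11*5) - 2*2*(-6)*11*5) = 1024 - (-28 + 214*55 - 2*(-12)*55) = 1024 - (-28 + 11770 + 1320) = 1024 - 1*13062 = 1024 - 13062 = -12038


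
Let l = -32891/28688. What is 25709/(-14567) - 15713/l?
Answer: 6565587187729/479123197 ≈ 13703.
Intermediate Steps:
l = -32891/28688 (l = -32891*1/28688 = -32891/28688 ≈ -1.1465)
25709/(-14567) - 15713/l = 25709/(-14567) - 15713/(-32891/28688) = 25709*(-1/14567) - 15713*(-28688/32891) = -25709/14567 + 450774544/32891 = 6565587187729/479123197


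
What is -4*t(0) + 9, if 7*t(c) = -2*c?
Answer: 9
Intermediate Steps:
t(c) = -2*c/7 (t(c) = (-2*c)/7 = -2*c/7)
-4*t(0) + 9 = -(-8)*0/7 + 9 = -4*0 + 9 = 0 + 9 = 9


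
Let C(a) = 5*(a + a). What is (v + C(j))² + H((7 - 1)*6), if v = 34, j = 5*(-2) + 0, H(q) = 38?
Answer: 4394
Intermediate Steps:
j = -10 (j = -10 + 0 = -10)
C(a) = 10*a (C(a) = 5*(2*a) = 10*a)
(v + C(j))² + H((7 - 1)*6) = (34 + 10*(-10))² + 38 = (34 - 100)² + 38 = (-66)² + 38 = 4356 + 38 = 4394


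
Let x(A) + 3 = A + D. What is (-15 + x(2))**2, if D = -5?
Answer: 441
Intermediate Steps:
x(A) = -8 + A (x(A) = -3 + (A - 5) = -3 + (-5 + A) = -8 + A)
(-15 + x(2))**2 = (-15 + (-8 + 2))**2 = (-15 - 6)**2 = (-21)**2 = 441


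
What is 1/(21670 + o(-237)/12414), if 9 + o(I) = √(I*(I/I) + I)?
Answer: 1113169053198/24122372575766705 - 4138*I*√474/24122372575766705 ≈ 4.6147e-5 - 3.7347e-12*I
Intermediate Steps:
o(I) = -9 + √2*√I (o(I) = -9 + √(I*(I/I) + I) = -9 + √(I*1 + I) = -9 + √(I + I) = -9 + √(2*I) = -9 + √2*√I)
1/(21670 + o(-237)/12414) = 1/(21670 + (-9 + √2*√(-237))/12414) = 1/(21670 + (-9 + √2*(I*√237))*(1/12414)) = 1/(21670 + (-9 + I*√474)*(1/12414)) = 1/(21670 + (-3/4138 + I*√474/12414)) = 1/(89670457/4138 + I*√474/12414)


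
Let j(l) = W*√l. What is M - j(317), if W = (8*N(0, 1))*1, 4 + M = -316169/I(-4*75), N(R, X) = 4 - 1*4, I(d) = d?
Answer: 314969/300 ≈ 1049.9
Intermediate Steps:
N(R, X) = 0 (N(R, X) = 4 - 4 = 0)
M = 314969/300 (M = -4 - 316169/((-4*75)) = -4 - 316169/(-300) = -4 - 316169*(-1/300) = -4 + 316169/300 = 314969/300 ≈ 1049.9)
W = 0 (W = (8*0)*1 = 0*1 = 0)
j(l) = 0 (j(l) = 0*√l = 0)
M - j(317) = 314969/300 - 1*0 = 314969/300 + 0 = 314969/300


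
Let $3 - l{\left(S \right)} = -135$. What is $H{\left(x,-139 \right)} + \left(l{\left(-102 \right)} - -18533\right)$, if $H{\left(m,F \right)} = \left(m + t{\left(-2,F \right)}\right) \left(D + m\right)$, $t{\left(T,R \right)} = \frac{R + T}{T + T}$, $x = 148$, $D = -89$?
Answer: $\frac{117931}{4} \approx 29483.0$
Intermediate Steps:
$l{\left(S \right)} = 138$ ($l{\left(S \right)} = 3 - -135 = 3 + 135 = 138$)
$t{\left(T,R \right)} = \frac{R + T}{2 T}$
$H{\left(m,F \right)} = \left(-89 + m\right) \left(\frac{1}{2} + m - \frac{F}{4}\right)$ ($H{\left(m,F \right)} = \left(m + \frac{F - 2}{2 \left(-2\right)}\right) \left(-89 + m\right) = \left(m + \frac{1}{2} \left(- \frac{1}{2}\right) \left(-2 + F\right)\right) \left(-89 + m\right) = \left(m - \left(- \frac{1}{2} + \frac{F}{4}\right)\right) \left(-89 + m\right) = \left(\frac{1}{2} + m - \frac{F}{4}\right) \left(-89 + m\right) = \left(-89 + m\right) \left(\frac{1}{2} + m - \frac{F}{4}\right)$)
$H{\left(x,-139 \right)} + \left(l{\left(-102 \right)} - -18533\right) = \left(- \frac{89}{2} + 148^{2} - 13098 + \frac{89}{4} \left(-139\right) - \left(- \frac{139}{4}\right) 148\right) + \left(138 - -18533\right) = \left(- \frac{89}{2} + 21904 - 13098 - \frac{12371}{4} + 5143\right) + \left(138 + 18533\right) = \frac{43247}{4} + 18671 = \frac{117931}{4}$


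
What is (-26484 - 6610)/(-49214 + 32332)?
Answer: 16547/8441 ≈ 1.9603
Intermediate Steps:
(-26484 - 6610)/(-49214 + 32332) = -33094/(-16882) = -33094*(-1/16882) = 16547/8441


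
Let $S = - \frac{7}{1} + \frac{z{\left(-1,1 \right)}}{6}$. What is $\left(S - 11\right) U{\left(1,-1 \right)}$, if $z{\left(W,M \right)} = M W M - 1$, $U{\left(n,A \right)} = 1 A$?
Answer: $\frac{55}{3} \approx 18.333$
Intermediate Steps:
$U{\left(n,A \right)} = A$
$z{\left(W,M \right)} = -1 + W M^{2}$ ($z{\left(W,M \right)} = W M^{2} - 1 = -1 + W M^{2}$)
$S = - \frac{22}{3}$ ($S = - \frac{7}{1} + \frac{-1 - 1^{2}}{6} = \left(-7\right) 1 + \left(-1 - 1\right) \frac{1}{6} = -7 + \left(-1 - 1\right) \frac{1}{6} = -7 - \frac{1}{3} = - \frac{22}{3} \approx -7.3333$)
$\left(S - 11\right) U{\left(1,-1 \right)} = \left(- \frac{22}{3} - 11\right) \left(-1\right) = \left(- \frac{55}{3}\right) \left(-1\right) = \frac{55}{3}$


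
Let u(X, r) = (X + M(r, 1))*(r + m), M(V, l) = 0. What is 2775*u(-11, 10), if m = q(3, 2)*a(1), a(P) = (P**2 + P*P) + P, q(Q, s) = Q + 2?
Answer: -763125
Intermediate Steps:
q(Q, s) = 2 + Q
a(P) = P + 2*P**2 (a(P) = (P**2 + P**2) + P = 2*P**2 + P = P + 2*P**2)
m = 15 (m = (2 + 3)*(1*(1 + 2*1)) = 5*(1*(1 + 2)) = 5*(1*3) = 5*3 = 15)
u(X, r) = X*(15 + r) (u(X, r) = (X + 0)*(r + 15) = X*(15 + r))
2775*u(-11, 10) = 2775*(-11*(15 + 10)) = 2775*(-11*25) = 2775*(-275) = -763125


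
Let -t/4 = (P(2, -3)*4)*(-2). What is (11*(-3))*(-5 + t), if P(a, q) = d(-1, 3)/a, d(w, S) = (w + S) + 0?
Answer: -891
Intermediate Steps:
d(w, S) = S + w (d(w, S) = (S + w) + 0 = S + w)
P(a, q) = 2/a (P(a, q) = (3 - 1)/a = 2/a)
t = 32 (t = -4*(2/2)*4*(-2) = -4*(2*(½))*4*(-2) = -4*1*4*(-2) = -16*(-2) = -4*(-8) = 32)
(11*(-3))*(-5 + t) = (11*(-3))*(-5 + 32) = -33*27 = -891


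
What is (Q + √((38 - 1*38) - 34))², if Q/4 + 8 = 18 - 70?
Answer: (240 - I*√34)² ≈ 57566.0 - 2798.9*I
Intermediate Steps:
Q = -240 (Q = -32 + 4*(18 - 70) = -32 + 4*(-52) = -32 - 208 = -240)
(Q + √((38 - 1*38) - 34))² = (-240 + √((38 - 1*38) - 34))² = (-240 + √((38 - 38) - 34))² = (-240 + √(0 - 34))² = (-240 + √(-34))² = (-240 + I*√34)²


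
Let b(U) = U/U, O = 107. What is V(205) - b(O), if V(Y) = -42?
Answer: -43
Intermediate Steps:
b(U) = 1
V(205) - b(O) = -42 - 1*1 = -42 - 1 = -43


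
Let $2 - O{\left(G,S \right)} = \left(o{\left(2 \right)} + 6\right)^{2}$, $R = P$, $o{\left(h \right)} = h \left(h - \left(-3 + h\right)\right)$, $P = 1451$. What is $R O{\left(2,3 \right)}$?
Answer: $-206042$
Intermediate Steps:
$o{\left(h \right)} = 3 h$ ($o{\left(h \right)} = h 3 = 3 h$)
$R = 1451$
$O{\left(G,S \right)} = -142$ ($O{\left(G,S \right)} = 2 - \left(3 \cdot 2 + 6\right)^{2} = 2 - \left(6 + 6\right)^{2} = 2 - 12^{2} = 2 - 144 = -142$)
$R O{\left(2,3 \right)} = 1451 \left(-142\right) = -206042$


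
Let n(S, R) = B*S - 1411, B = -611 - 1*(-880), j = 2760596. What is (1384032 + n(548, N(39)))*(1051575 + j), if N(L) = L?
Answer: 5832747431643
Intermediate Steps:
B = 269 (B = -611 + 880 = 269)
n(S, R) = -1411 + 269*S (n(S, R) = 269*S - 1411 = -1411 + 269*S)
(1384032 + n(548, N(39)))*(1051575 + j) = (1384032 + (-1411 + 269*548))*(1051575 + 2760596) = (1384032 + (-1411 + 147412))*3812171 = (1384032 + 146001)*3812171 = 1530033*3812171 = 5832747431643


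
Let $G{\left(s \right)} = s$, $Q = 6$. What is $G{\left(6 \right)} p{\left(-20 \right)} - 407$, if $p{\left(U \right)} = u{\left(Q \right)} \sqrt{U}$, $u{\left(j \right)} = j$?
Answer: $-407 + 72 i \sqrt{5} \approx -407.0 + 161.0 i$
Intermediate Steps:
$p{\left(U \right)} = 6 \sqrt{U}$
$G{\left(6 \right)} p{\left(-20 \right)} - 407 = 6 \cdot 6 \sqrt{-20} - 407 = 6 \cdot 6 \cdot 2 i \sqrt{5} - 407 = 6 \cdot 12 i \sqrt{5} - 407 = 72 i \sqrt{5} - 407 = -407 + 72 i \sqrt{5}$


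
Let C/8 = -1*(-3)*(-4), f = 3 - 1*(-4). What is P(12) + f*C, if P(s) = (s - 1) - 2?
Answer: -663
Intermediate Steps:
f = 7 (f = 3 + 4 = 7)
P(s) = -3 + s (P(s) = (-1 + s) - 2 = -3 + s)
C = -96 (C = 8*(-1*(-3)*(-4)) = 8*(3*(-4)) = 8*(-12) = -96)
P(12) + f*C = (-3 + 12) + 7*(-96) = 9 - 672 = -663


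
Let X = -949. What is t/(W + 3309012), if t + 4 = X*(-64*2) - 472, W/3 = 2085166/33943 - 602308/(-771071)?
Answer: 25133042281438/687379990052001 ≈ 0.036564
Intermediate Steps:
W = 697823645670/3738923279 (W = 3*(2085166/33943 - 602308/(-771071)) = 3*(2085166*(1/33943) - 602308*(-1/771071)) = 3*(2085166/33943 + 86044/110153) = 3*(232607881890/3738923279) = 697823645670/3738923279 ≈ 186.64)
t = 120996 (t = -4 + (-(-60736)*2 - 472) = -4 + (-949*(-128) - 472) = -4 + (121472 - 472) = -4 + 121000 = 120996)
t/(W + 3309012) = 120996/(697823645670/3738923279 + 3309012) = 120996/(12372839820936018/3738923279) = 120996*(3738923279/12372839820936018) = 25133042281438/687379990052001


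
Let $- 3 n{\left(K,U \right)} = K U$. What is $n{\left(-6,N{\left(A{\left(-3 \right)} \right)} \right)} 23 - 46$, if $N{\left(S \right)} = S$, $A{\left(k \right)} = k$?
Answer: $-184$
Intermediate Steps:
$n{\left(K,U \right)} = - \frac{K U}{3}$
$n{\left(-6,N{\left(A{\left(-3 \right)} \right)} \right)} 23 - 46 = \left(- \frac{1}{3}\right) \left(-6\right) \left(-3\right) 23 - 46 = \left(-6\right) 23 - 46 = -138 - 46 = -184$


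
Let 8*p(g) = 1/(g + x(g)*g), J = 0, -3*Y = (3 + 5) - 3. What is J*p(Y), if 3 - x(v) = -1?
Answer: 0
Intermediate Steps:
Y = -5/3 (Y = -((3 + 5) - 3)/3 = -(8 - 3)/3 = -⅓*5 = -5/3 ≈ -1.6667)
x(v) = 4 (x(v) = 3 - 1*(-1) = 3 + 1 = 4)
p(g) = 1/(40*g) (p(g) = 1/(8*(g + 4*g)) = 1/(8*((5*g))) = (1/(5*g))/8 = 1/(40*g))
J*p(Y) = 0*(1/(40*(-5/3))) = 0*((1/40)*(-⅗)) = 0*(-3/200) = 0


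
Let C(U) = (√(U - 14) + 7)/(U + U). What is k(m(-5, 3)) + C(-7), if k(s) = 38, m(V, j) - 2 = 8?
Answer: 75/2 - I*√21/14 ≈ 37.5 - 0.32733*I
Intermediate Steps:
m(V, j) = 10 (m(V, j) = 2 + 8 = 10)
C(U) = (7 + √(-14 + U))/(2*U) (C(U) = (√(-14 + U) + 7)/((2*U)) = (7 + √(-14 + U))*(1/(2*U)) = (7 + √(-14 + U))/(2*U))
k(m(-5, 3)) + C(-7) = 38 + (½)*(7 + √(-14 - 7))/(-7) = 38 + (½)*(-⅐)*(7 + √(-21)) = 38 + (½)*(-⅐)*(7 + I*√21) = 38 + (-½ - I*√21/14) = 75/2 - I*√21/14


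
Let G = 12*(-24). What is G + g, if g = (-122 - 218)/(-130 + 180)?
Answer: -1474/5 ≈ -294.80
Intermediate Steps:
G = -288
g = -34/5 (g = -340/50 = -340*1/50 = -34/5 ≈ -6.8000)
G + g = -288 - 34/5 = -1474/5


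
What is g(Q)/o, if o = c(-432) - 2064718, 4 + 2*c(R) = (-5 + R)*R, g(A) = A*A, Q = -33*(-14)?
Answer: -17787/164194 ≈ -0.10833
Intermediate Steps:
Q = 462
g(A) = A²
c(R) = -2 + R*(-5 + R)/2 (c(R) = -2 + ((-5 + R)*R)/2 = -2 + (R*(-5 + R))/2 = -2 + R*(-5 + R)/2)
o = -1970328 (o = (-2 + (½)*(-432)² - 5/2*(-432)) - 2064718 = (-2 + (½)*186624 + 1080) - 2064718 = (-2 + 93312 + 1080) - 2064718 = 94390 - 2064718 = -1970328)
g(Q)/o = 462²/(-1970328) = 213444*(-1/1970328) = -17787/164194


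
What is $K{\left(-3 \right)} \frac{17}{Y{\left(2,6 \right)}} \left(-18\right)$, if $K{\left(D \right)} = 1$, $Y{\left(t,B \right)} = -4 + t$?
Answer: $153$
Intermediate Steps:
$K{\left(-3 \right)} \frac{17}{Y{\left(2,6 \right)}} \left(-18\right) = 1 \frac{17}{-4 + 2} \left(-18\right) = 1 \frac{17}{-2} \left(-18\right) = 1 \cdot 17 \left(- \frac{1}{2}\right) \left(-18\right) = 1 \left(- \frac{17}{2}\right) \left(-18\right) = \left(- \frac{17}{2}\right) \left(-18\right) = 153$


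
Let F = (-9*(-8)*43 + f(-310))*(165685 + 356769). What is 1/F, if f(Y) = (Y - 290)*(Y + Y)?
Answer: 1/195970405584 ≈ 5.1028e-12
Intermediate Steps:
f(Y) = 2*Y*(-290 + Y) (f(Y) = (-290 + Y)*(2*Y) = 2*Y*(-290 + Y))
F = 195970405584 (F = (-9*(-8)*43 + 2*(-310)*(-290 - 310))*(165685 + 356769) = (72*43 + 2*(-310)*(-600))*522454 = (3096 + 372000)*522454 = 375096*522454 = 195970405584)
1/F = 1/195970405584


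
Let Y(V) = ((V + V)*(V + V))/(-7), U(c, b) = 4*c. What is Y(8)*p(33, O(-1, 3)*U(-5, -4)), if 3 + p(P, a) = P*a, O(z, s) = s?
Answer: 507648/7 ≈ 72521.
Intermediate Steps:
Y(V) = -4*V**2/7 (Y(V) = ((2*V)*(2*V))*(-1/7) = (4*V**2)*(-1/7) = -4*V**2/7)
p(P, a) = -3 + P*a
Y(8)*p(33, O(-1, 3)*U(-5, -4)) = (-4/7*8**2)*(-3 + 33*(3*(4*(-5)))) = (-4/7*64)*(-3 + 33*(3*(-20))) = -256*(-3 + 33*(-60))/7 = -256*(-3 - 1980)/7 = -256/7*(-1983) = 507648/7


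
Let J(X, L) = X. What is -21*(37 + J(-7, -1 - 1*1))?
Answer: -630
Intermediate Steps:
-21*(37 + J(-7, -1 - 1*1)) = -21*(37 - 7) = -21*30 = -630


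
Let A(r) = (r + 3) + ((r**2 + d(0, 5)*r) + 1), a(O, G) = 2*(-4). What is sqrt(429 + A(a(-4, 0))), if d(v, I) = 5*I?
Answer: 17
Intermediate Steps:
a(O, G) = -8
A(r) = 4 + r**2 + 26*r (A(r) = (r + 3) + ((r**2 + (5*5)*r) + 1) = (3 + r) + ((r**2 + 25*r) + 1) = (3 + r) + (1 + r**2 + 25*r) = 4 + r**2 + 26*r)
sqrt(429 + A(a(-4, 0))) = sqrt(429 + (4 + (-8)**2 + 26*(-8))) = sqrt(429 + (4 + 64 - 208)) = sqrt(429 - 140) = sqrt(289) = 17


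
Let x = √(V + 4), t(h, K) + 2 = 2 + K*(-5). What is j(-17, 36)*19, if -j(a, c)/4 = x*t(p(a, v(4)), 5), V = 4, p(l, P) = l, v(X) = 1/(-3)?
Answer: 3800*√2 ≈ 5374.0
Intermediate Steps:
v(X) = -⅓
t(h, K) = -5*K (t(h, K) = -2 + (2 + K*(-5)) = -2 + (2 - 5*K) = -5*K)
x = 2*√2 (x = √(4 + 4) = √8 = 2*√2 ≈ 2.8284)
j(a, c) = 200*√2 (j(a, c) = -4*2*√2*(-5*5) = -4*2*√2*(-25) = -(-200)*√2 = 200*√2)
j(-17, 36)*19 = (200*√2)*19 = 3800*√2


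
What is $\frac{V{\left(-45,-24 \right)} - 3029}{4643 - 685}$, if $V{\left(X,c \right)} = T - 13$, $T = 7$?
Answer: $- \frac{3035}{3958} \approx -0.7668$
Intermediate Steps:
$V{\left(X,c \right)} = -6$ ($V{\left(X,c \right)} = 7 - 13 = -6$)
$\frac{V{\left(-45,-24 \right)} - 3029}{4643 - 685} = \frac{-6 - 3029}{4643 - 685} = - \frac{3035}{3958}$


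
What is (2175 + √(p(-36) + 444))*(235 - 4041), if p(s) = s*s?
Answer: -8278050 - 7612*√435 ≈ -8.4368e+6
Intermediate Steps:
p(s) = s²
(2175 + √(p(-36) + 444))*(235 - 4041) = (2175 + √((-36)² + 444))*(235 - 4041) = (2175 + √(1296 + 444))*(-3806) = (2175 + √1740)*(-3806) = (2175 + 2*√435)*(-3806) = -8278050 - 7612*√435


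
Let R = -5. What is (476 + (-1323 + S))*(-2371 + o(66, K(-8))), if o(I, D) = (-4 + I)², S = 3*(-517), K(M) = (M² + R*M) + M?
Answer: -3532254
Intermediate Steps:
K(M) = M² - 4*M (K(M) = (M² - 5*M) + M = M² - 4*M)
S = -1551
(476 + (-1323 + S))*(-2371 + o(66, K(-8))) = (476 + (-1323 - 1551))*(-2371 + (-4 + 66)²) = (476 - 2874)*(-2371 + 62²) = -2398*(-2371 + 3844) = -2398*1473 = -3532254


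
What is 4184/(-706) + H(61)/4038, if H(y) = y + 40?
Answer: -8411843/1425414 ≈ -5.9013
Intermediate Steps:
H(y) = 40 + y
4184/(-706) + H(61)/4038 = 4184/(-706) + (40 + 61)/4038 = 4184*(-1/706) + 101*(1/4038) = -2092/353 + 101/4038 = -8411843/1425414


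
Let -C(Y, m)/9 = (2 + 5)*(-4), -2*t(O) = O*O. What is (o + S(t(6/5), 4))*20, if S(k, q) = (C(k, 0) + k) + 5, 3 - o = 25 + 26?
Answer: 20828/5 ≈ 4165.6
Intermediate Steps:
t(O) = -O**2/2 (t(O) = -O*O/2 = -O**2/2)
C(Y, m) = 252 (C(Y, m) = -9*(2 + 5)*(-4) = -63*(-4) = -9*(-28) = 252)
o = -48 (o = 3 - (25 + 26) = 3 - 1*51 = 3 - 51 = -48)
S(k, q) = 257 + k (S(k, q) = (252 + k) + 5 = 257 + k)
(o + S(t(6/5), 4))*20 = (-48 + (257 - (6/5)**2/2))*20 = (-48 + (257 - 1/2*36/25))*20 = (-48 + (257 - 18/25))*20 = (-48 + 6407/25)*20 = (5207/25)*20 = 20828/5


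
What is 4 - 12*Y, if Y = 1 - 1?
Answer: 4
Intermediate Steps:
Y = 0
4 - 12*Y = 4 - 12*0 = 4 + 0 = 4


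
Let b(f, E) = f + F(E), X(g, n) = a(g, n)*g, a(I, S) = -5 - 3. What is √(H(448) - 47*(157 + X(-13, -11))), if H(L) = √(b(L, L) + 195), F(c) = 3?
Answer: √(-12267 + √646) ≈ 110.64*I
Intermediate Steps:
a(I, S) = -8
X(g, n) = -8*g
b(f, E) = 3 + f (b(f, E) = f + 3 = 3 + f)
H(L) = √(198 + L) (H(L) = √((3 + L) + 195) = √(198 + L))
√(H(448) - 47*(157 + X(-13, -11))) = √(√(198 + 448) - 47*(157 - 8*(-13))) = √(√646 - 47*(157 + 104)) = √(√646 - 47*261) = √(√646 - 12267) = √(-12267 + √646)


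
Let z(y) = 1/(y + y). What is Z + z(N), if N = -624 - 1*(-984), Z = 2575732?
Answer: 1854527041/720 ≈ 2.5757e+6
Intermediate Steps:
N = 360 (N = -624 + 984 = 360)
z(y) = 1/(2*y)
Z + z(N) = 2575732 + (½)/360 = 2575732 + (½)*(1/360) = 2575732 + 1/720 = 1854527041/720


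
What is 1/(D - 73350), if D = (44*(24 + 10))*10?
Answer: -1/58390 ≈ -1.7126e-5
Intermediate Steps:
D = 14960 (D = (44*34)*10 = 1496*10 = 14960)
1/(D - 73350) = 1/(14960 - 73350) = 1/(-58390) = -1/58390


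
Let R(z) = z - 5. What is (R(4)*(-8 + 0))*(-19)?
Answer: -152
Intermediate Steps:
R(z) = -5 + z
(R(4)*(-8 + 0))*(-19) = ((-5 + 4)*(-8 + 0))*(-19) = -1*(-8)*(-19) = 8*(-19) = -152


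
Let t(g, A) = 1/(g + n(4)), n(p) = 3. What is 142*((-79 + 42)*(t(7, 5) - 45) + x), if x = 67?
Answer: 1227093/5 ≈ 2.4542e+5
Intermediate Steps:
t(g, A) = 1/(3 + g) (t(g, A) = 1/(g + 3) = 1/(3 + g))
142*((-79 + 42)*(t(7, 5) - 45) + x) = 142*((-79 + 42)*(1/(3 + 7) - 45) + 67) = 142*(-37*(1/10 - 45) + 67) = 142*(-37*(⅒ - 45) + 67) = 142*(-37*(-449/10) + 67) = 142*(16613/10 + 67) = 142*(17283/10) = 1227093/5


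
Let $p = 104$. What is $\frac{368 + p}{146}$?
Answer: $\frac{236}{73} \approx 3.2329$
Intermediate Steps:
$\frac{368 + p}{146} = \frac{368 + 104}{146} = 472 \cdot \frac{1}{146} = \frac{236}{73}$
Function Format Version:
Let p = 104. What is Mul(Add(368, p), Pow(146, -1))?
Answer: Rational(236, 73) ≈ 3.2329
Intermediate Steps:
Mul(Add(368, p), Pow(146, -1)) = Mul(Add(368, 104), Pow(146, -1)) = Mul(472, Rational(1, 146)) = Rational(236, 73)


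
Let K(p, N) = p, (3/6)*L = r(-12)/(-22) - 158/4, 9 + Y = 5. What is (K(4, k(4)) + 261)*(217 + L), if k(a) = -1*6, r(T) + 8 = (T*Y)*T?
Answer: 557030/11 ≈ 50639.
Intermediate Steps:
Y = -4 (Y = -9 + 5 = -4)
r(T) = -8 - 4*T² (r(T) = -8 + (T*(-4))*T = -8 + (-4*T)*T = -8 - 4*T²)
L = -285/11 (L = 2*((-8 - 4*(-12)²)/(-22) - 158/4) = 2*((-8 - 4*144)*(-1/22) - 158*¼) = 2*((-8 - 576)*(-1/22) - 79/2) = 2*(-584*(-1/22) - 79/2) = 2*(292/11 - 79/2) = 2*(-285/22) = -285/11 ≈ -25.909)
k(a) = -6
(K(4, k(4)) + 261)*(217 + L) = (4 + 261)*(217 - 285/11) = 265*(2102/11) = 557030/11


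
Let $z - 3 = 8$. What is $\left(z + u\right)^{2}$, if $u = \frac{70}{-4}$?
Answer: $\frac{169}{4} \approx 42.25$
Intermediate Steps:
$z = 11$ ($z = 3 + 8 = 11$)
$u = - \frac{35}{2}$ ($u = 70 \left(- \frac{1}{4}\right) = - \frac{35}{2} \approx -17.5$)
$\left(z + u\right)^{2} = \left(11 - \frac{35}{2}\right)^{2} = \left(- \frac{13}{2}\right)^{2} = \frac{169}{4}$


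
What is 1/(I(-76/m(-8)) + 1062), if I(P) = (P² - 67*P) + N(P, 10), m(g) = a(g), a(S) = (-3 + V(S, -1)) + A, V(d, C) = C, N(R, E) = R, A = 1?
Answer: 9/286 ≈ 0.031469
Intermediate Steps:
a(S) = -3 (a(S) = (-3 - 1) + 1 = -4 + 1 = -3)
m(g) = -3
I(P) = P² - 66*P (I(P) = (P² - 67*P) + P = P² - 66*P)
1/(I(-76/m(-8)) + 1062) = 1/((-76/(-3))*(-66 - 76/(-3)) + 1062) = 1/((-76*(-⅓))*(-66 - 76*(-⅓)) + 1062) = 1/(76*(-66 + 76/3)/3 + 1062) = 1/((76/3)*(-122/3) + 1062) = 1/(-9272/9 + 1062) = 1/(286/9) = 9/286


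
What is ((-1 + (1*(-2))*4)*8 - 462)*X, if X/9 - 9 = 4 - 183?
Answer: 817020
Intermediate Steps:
X = -1530 (X = 81 + 9*(4 - 183) = 81 + 9*(-179) = 81 - 1611 = -1530)
((-1 + (1*(-2))*4)*8 - 462)*X = ((-1 + (1*(-2))*4)*8 - 462)*(-1530) = ((-1 - 2*4)*8 - 462)*(-1530) = ((-1 - 8)*8 - 462)*(-1530) = (-9*8 - 462)*(-1530) = (-72 - 462)*(-1530) = -534*(-1530) = 817020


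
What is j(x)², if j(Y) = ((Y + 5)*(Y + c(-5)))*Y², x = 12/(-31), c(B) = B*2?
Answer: 43965174629376/852891037441 ≈ 51.548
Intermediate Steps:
c(B) = 2*B
x = -12/31 (x = 12*(-1/31) = -12/31 ≈ -0.38710)
j(Y) = Y²*(-10 + Y)*(5 + Y) (j(Y) = ((Y + 5)*(Y + 2*(-5)))*Y² = ((5 + Y)*(Y - 10))*Y² = ((5 + Y)*(-10 + Y))*Y² = ((-10 + Y)*(5 + Y))*Y² = Y²*(-10 + Y)*(5 + Y))
j(x)² = ((-12/31)²*(-50 + (-12/31)² - 5*(-12/31)))² = (144*(-50 + 144/961 + 60/31)/961)² = ((144/961)*(-46046/961))² = (-6630624/923521)² = 43965174629376/852891037441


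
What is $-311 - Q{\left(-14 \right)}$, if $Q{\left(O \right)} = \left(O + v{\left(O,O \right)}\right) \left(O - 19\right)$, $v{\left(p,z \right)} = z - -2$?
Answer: $-1169$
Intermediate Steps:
$v{\left(p,z \right)} = 2 + z$ ($v{\left(p,z \right)} = z + 2 = 2 + z$)
$Q{\left(O \right)} = \left(-19 + O\right) \left(2 + 2 O\right)$ ($Q{\left(O \right)} = \left(O + \left(2 + O\right)\right) \left(O - 19\right) = \left(2 + 2 O\right) \left(-19 + O\right) = \left(-19 + O\right) \left(2 + 2 O\right)$)
$-311 - Q{\left(-14 \right)} = -311 - \left(-38 - -504 + 2 \left(-14\right)^{2}\right) = -311 - \left(-38 + 504 + 2 \cdot 196\right) = -311 - \left(-38 + 504 + 392\right) = -311 - 858 = -1169$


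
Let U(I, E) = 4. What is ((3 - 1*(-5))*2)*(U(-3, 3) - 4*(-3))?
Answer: 256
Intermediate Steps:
((3 - 1*(-5))*2)*(U(-3, 3) - 4*(-3)) = ((3 - 1*(-5))*2)*(4 - 4*(-3)) = ((3 + 5)*2)*(4 + 12) = (8*2)*16 = 16*16 = 256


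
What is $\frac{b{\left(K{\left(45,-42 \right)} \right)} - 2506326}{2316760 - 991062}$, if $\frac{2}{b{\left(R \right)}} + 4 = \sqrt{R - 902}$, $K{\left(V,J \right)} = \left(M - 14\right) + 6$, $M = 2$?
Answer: $- \frac{289480654}{153118119} - \frac{i \sqrt{227}}{306236238} \approx -1.8906 - 4.9199 \cdot 10^{-8} i$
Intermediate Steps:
$K{\left(V,J \right)} = -6$ ($K{\left(V,J \right)} = \left(2 - 14\right) + 6 = -12 + 6 = -6$)
$b{\left(R \right)} = \frac{2}{-4 + \sqrt{-902 + R}}$ ($b{\left(R \right)} = \frac{2}{-4 + \sqrt{R - 902}} = \frac{2}{-4 + \sqrt{-902 + R}}$)
$\frac{b{\left(K{\left(45,-42 \right)} \right)} - 2506326}{2316760 - 991062} = \frac{\frac{2}{-4 + \sqrt{-902 - 6}} - 2506326}{2316760 - 991062} = \frac{\frac{2}{-4 + \sqrt{-908}} - 2506326}{1325698} = \left(\frac{2}{-4 + 2 i \sqrt{227}} - 2506326\right) \frac{1}{1325698} = \left(-2506326 + \frac{2}{-4 + 2 i \sqrt{227}}\right) \frac{1}{1325698} = - \frac{1253163}{662849} + \frac{1}{662849 \left(-4 + 2 i \sqrt{227}\right)}$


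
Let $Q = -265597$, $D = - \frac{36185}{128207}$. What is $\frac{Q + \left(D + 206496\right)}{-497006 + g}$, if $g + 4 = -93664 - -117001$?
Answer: $\frac{7577198092}{60728194311} \approx 0.12477$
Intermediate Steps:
$D = - \frac{36185}{128207}$ ($D = \left(-36185\right) \frac{1}{128207} = - \frac{36185}{128207} \approx -0.28224$)
$g = 23333$ ($g = -4 - -23337 = -4 + \left(-93664 + 117001\right) = -4 + 23337 = 23333$)
$\frac{Q + \left(D + 206496\right)}{-497006 + g} = \frac{-265597 + \left(- \frac{36185}{128207} + 206496\right)}{-497006 + 23333} = \frac{-265597 + \frac{26474196487}{128207}}{-473673} = \left(- \frac{7577198092}{128207}\right) \left(- \frac{1}{473673}\right) = \frac{7577198092}{60728194311}$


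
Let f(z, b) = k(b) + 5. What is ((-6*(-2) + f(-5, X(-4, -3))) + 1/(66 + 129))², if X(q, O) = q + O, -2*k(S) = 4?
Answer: 8561476/38025 ≈ 225.15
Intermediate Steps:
k(S) = -2 (k(S) = -½*4 = -2)
X(q, O) = O + q
f(z, b) = 3 (f(z, b) = -2 + 5 = 3)
((-6*(-2) + f(-5, X(-4, -3))) + 1/(66 + 129))² = ((-6*(-2) + 3) + 1/(66 + 129))² = ((12 + 3) + 1/195)² = (15 + 1/195)² = (2926/195)² = 8561476/38025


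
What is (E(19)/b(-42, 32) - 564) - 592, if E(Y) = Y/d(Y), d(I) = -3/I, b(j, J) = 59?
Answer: -204973/177 ≈ -1158.0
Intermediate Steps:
E(Y) = -Y²/3 (E(Y) = Y/((-3/Y)) = Y*(-Y/3) = -Y²/3)
(E(19)/b(-42, 32) - 564) - 592 = (-⅓*19²/59 - 564) - 592 = (-⅓*361*(1/59) - 564) - 592 = (-361/3*1/59 - 564) - 592 = (-361/177 - 564) - 592 = -100189/177 - 592 = -204973/177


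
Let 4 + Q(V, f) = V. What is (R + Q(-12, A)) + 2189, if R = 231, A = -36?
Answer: 2404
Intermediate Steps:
Q(V, f) = -4 + V
(R + Q(-12, A)) + 2189 = (231 + (-4 - 12)) + 2189 = (231 - 16) + 2189 = 215 + 2189 = 2404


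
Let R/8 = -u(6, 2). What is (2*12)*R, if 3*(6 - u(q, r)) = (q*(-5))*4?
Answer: -8832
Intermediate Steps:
u(q, r) = 6 + 20*q/3 (u(q, r) = 6 - q*(-5)*4/3 = 6 - (-5*q)*4/3 = 6 - (-20)*q/3 = 6 + 20*q/3)
R = -368 (R = 8*(-(6 + (20/3)*6)) = 8*(-(6 + 40)) = 8*(-1*46) = 8*(-46) = -368)
(2*12)*R = (2*12)*(-368) = 24*(-368) = -8832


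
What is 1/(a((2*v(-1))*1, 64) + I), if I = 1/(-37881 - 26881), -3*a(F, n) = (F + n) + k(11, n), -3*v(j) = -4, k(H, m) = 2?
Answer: -582858/13340981 ≈ -0.043689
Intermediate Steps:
v(j) = 4/3 (v(j) = -1/3*(-4) = 4/3)
a(F, n) = -2/3 - F/3 - n/3 (a(F, n) = -((F + n) + 2)/3 = -(2 + F + n)/3 = -2/3 - F/3 - n/3)
I = -1/64762 (I = 1/(-64762) = -1/64762 ≈ -1.5441e-5)
1/(a((2*v(-1))*1, 64) + I) = 1/((-2/3 - 2*(4/3)/3 - 1/3*64) - 1/64762) = 1/((-2/3 - 8/9 - 64/3) - 1/64762) = 1/(-206/9 - 1/64762) = 1/(-13340981/582858) = -582858/13340981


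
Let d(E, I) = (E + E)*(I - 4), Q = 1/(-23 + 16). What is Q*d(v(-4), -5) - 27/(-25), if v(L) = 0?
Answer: 27/25 ≈ 1.0800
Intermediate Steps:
Q = -⅐ (Q = 1/(-7) = -⅐ ≈ -0.14286)
d(E, I) = 2*E*(-4 + I) (d(E, I) = (2*E)*(-4 + I) = 2*E*(-4 + I))
Q*d(v(-4), -5) - 27/(-25) = -2*0*(-4 - 5)/7 - 27/(-25) = -2*0*(-9)/7 - 27*(-1/25) = -⅐*0 + 27/25 = 0 + 27/25 = 27/25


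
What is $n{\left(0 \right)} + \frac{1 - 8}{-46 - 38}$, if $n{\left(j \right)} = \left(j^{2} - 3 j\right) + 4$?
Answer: $\frac{49}{12} \approx 4.0833$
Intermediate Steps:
$n{\left(j \right)} = 4 + j^{2} - 3 j$
$n{\left(0 \right)} + \frac{1 - 8}{-46 - 38} = \left(4 + 0^{2} - 0\right) + \frac{1 - 8}{-46 - 38} = \left(4 + 0 + 0\right) + \frac{1 - 8}{-84} = 4 - - \frac{1}{12} = 4 + \frac{1}{12} = \frac{49}{12}$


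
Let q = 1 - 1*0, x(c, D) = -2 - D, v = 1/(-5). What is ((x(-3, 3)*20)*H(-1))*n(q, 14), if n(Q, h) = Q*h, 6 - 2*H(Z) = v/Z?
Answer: -4060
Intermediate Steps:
v = -1/5 ≈ -0.20000
q = 1 (q = 1 + 0 = 1)
H(Z) = 3 + 1/(10*Z) (H(Z) = 3 - (-1)/(10*Z) = 3 + 1/(10*Z))
((x(-3, 3)*20)*H(-1))*n(q, 14) = (((-2 - 1*3)*20)*(3 + (1/10)/(-1)))*(1*14) = (((-2 - 3)*20)*(3 + (1/10)*(-1)))*14 = ((-5*20)*(3 - 1/10))*14 = -100*29/10*14 = -290*14 = -4060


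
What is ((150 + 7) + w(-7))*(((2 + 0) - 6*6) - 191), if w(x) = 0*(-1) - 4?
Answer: -34425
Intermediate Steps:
w(x) = -4 (w(x) = 0 - 4 = -4)
((150 + 7) + w(-7))*(((2 + 0) - 6*6) - 191) = ((150 + 7) - 4)*(((2 + 0) - 6*6) - 191) = (157 - 4)*((2 - 36) - 191) = 153*(-34 - 191) = 153*(-225) = -34425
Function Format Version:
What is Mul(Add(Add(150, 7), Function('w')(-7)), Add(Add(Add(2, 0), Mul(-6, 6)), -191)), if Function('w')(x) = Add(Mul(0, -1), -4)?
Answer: -34425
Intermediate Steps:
Function('w')(x) = -4 (Function('w')(x) = Add(0, -4) = -4)
Mul(Add(Add(150, 7), Function('w')(-7)), Add(Add(Add(2, 0), Mul(-6, 6)), -191)) = Mul(Add(Add(150, 7), -4), Add(Add(Add(2, 0), Mul(-6, 6)), -191)) = Mul(Add(157, -4), Add(Add(2, -36), -191)) = Mul(153, Add(-34, -191)) = Mul(153, -225) = -34425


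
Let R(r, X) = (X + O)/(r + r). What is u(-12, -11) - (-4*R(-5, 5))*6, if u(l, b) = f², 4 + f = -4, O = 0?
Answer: 52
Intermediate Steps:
f = -8 (f = -4 - 4 = -8)
u(l, b) = 64 (u(l, b) = (-8)² = 64)
R(r, X) = X/(2*r) (R(r, X) = (X + 0)/(r + r) = X/((2*r)) = X*(1/(2*r)) = X/(2*r))
u(-12, -11) - (-4*R(-5, 5))*6 = 64 - (-2*5/(-5))*6 = 64 - (-2*5*(-1)/5)*6 = 64 - (-4*(-½))*6 = 64 - 2*6 = 64 - 1*12 = 64 - 12 = 52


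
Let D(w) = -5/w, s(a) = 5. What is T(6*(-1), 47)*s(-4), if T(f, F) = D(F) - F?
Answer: -11070/47 ≈ -235.53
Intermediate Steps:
T(f, F) = -F - 5/F (T(f, F) = -5/F - F = -F - 5/F)
T(6*(-1), 47)*s(-4) = (-1*47 - 5/47)*5 = (-47 - 5*1/47)*5 = (-47 - 5/47)*5 = -2214/47*5 = -11070/47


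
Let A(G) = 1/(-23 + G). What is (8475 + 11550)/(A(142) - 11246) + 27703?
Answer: 4119088216/148697 ≈ 27701.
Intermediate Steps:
(8475 + 11550)/(A(142) - 11246) + 27703 = (8475 + 11550)/(1/(-23 + 142) - 11246) + 27703 = 20025/(1/119 - 11246) + 27703 = 20025/(-1338273/119) + 27703 = 20025*(-119/1338273) + 27703 = -264775/148697 + 27703 = 4119088216/148697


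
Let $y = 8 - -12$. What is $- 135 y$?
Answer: $-2700$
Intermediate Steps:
$y = 20$ ($y = 8 + 12 = 20$)
$- 135 y = \left(-135\right) 20 = -2700$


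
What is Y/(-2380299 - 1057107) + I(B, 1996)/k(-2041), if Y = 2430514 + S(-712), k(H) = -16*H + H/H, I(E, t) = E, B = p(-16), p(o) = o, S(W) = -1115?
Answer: -11341697377/16036481106 ≈ -0.70724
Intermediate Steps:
B = -16
k(H) = 1 - 16*H (k(H) = -16*H + 1 = 1 - 16*H)
Y = 2429399 (Y = 2430514 - 1115 = 2429399)
Y/(-2380299 - 1057107) + I(B, 1996)/k(-2041) = 2429399/(-2380299 - 1057107) - 16/(1 - 16*(-2041)) = 2429399/(-3437406) - 16/(1 + 32656) = 2429399*(-1/3437406) - 16/32657 = -347057/491058 - 16*1/32657 = -347057/491058 - 16/32657 = -11341697377/16036481106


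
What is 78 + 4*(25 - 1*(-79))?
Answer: 494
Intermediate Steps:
78 + 4*(25 - 1*(-79)) = 78 + 4*(25 + 79) = 78 + 4*104 = 78 + 416 = 494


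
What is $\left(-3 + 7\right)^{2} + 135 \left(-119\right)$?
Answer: $-16049$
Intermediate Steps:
$\left(-3 + 7\right)^{2} + 135 \left(-119\right) = 4^{2} - 16065 = 16 - 16065 = -16049$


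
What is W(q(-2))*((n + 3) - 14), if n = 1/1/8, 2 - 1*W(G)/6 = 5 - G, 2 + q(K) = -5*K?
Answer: -90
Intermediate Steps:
q(K) = -2 - 5*K
W(G) = -18 + 6*G (W(G) = 12 - 6*(5 - G) = 12 + (-30 + 6*G) = -18 + 6*G)
n = 8 (n = 1/(⅛) = 1*8 = 8)
W(q(-2))*((n + 3) - 14) = (-18 + 6*(-2 - 5*(-2)))*((8 + 3) - 14) = (-18 + 6*(-2 + 10))*(11 - 14) = (-18 + 6*8)*(-3) = (-18 + 48)*(-3) = 30*(-3) = -90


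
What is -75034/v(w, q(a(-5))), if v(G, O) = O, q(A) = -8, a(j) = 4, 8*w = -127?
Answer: 37517/4 ≈ 9379.3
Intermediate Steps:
w = -127/8 (w = (1/8)*(-127) = -127/8 ≈ -15.875)
-75034/v(w, q(a(-5))) = -75034/(-8) = -75034*(-1/8) = 37517/4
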